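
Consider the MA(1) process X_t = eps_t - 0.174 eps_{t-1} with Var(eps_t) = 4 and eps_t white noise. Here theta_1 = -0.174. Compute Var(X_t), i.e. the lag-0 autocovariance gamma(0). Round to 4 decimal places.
\gamma(0) = 4.1211

For an MA(q) process X_t = eps_t + sum_i theta_i eps_{t-i} with
Var(eps_t) = sigma^2, the variance is
  gamma(0) = sigma^2 * (1 + sum_i theta_i^2).
  sum_i theta_i^2 = (-0.174)^2 = 0.030276.
  gamma(0) = 4 * (1 + 0.030276) = 4 * 1.030276 = 4.121104, which rounds to 4.1211.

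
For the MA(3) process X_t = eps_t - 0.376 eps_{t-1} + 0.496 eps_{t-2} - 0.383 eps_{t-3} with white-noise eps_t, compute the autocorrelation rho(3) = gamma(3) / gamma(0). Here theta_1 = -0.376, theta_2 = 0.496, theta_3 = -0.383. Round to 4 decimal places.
\rho(3) = -0.2497

For an MA(q) process with theta_0 = 1, the autocovariance is
  gamma(k) = sigma^2 * sum_{i=0..q-k} theta_i * theta_{i+k},
and rho(k) = gamma(k) / gamma(0). Sigma^2 cancels.
  numerator   = (1)*(-0.383) = -0.383.
  denominator = (1)^2 + (-0.376)^2 + (0.496)^2 + (-0.383)^2 = 1.534081.
  rho(3) = -0.383 / 1.534081 = -0.2497.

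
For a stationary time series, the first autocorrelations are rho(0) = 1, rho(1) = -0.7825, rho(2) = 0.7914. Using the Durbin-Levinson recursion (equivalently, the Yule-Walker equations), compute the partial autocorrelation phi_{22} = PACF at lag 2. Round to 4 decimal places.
\phi_{22} = 0.4619

The PACF at lag k is phi_{kk}, the last component of the solution
to the Yule-Walker system G_k phi = r_k where
  (G_k)_{ij} = rho(|i - j|), (r_k)_i = rho(i), i,j = 1..k.
Equivalently, Durbin-Levinson gives phi_{kk} iteratively:
  phi_{11} = rho(1)
  phi_{kk} = [rho(k) - sum_{j=1..k-1} phi_{k-1,j} rho(k-j)]
            / [1 - sum_{j=1..k-1} phi_{k-1,j} rho(j)],
  phi_{k,j} = phi_{k-1,j} - phi_{kk} phi_{k-1,k-j},  j = 1..k-1.
Step k = 1:
  phi_11 = rho(1) = -0.7825.
Step k = 2:
  phi_22 = [rho(2) - phi_11 rho(1)] / [1 - phi_11 rho(1)] = [0.7914 - (-0.7825)(-0.7825)] / [1 - (-0.7825)(-0.7825)]
         = 0.17909375 / 0.38769375 = 0.4619.
Therefore phi_{22} = 0.4619.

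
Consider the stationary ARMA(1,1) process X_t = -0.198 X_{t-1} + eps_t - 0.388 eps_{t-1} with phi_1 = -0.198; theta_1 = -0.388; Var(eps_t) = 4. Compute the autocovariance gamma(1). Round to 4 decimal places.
\gamma(1) = -2.6271

Multiply the model equation by X_{t-k} and take expectations. With theta_0 = psi_0 = 1 and psi_j the MA(infinity) weights, this gives
  gamma(k) - sum_i phi_i gamma(k-i) = c_k,
  c_k = sigma^2 * sum_{j=k..q} theta_j psi_{j-k}   (c_k = 0 for k > q),
using gamma(-m) = gamma(m).
psi-weights needed (psi_j = theta_j + sum_i phi_i psi_{j-i}):
  psi_1 = theta_1 + phi_1 = -0.388 + (-0.198) = -0.586
Right-hand sides:
  c_0 = sigma^2 (1 + theta_1 psi_1) = 4 * (1 + (-0.388)(-0.586)) = 4 * 1.227368 = 4.909472
  c_1 = sigma^2 theta_1 = 4 * (-0.388) = -1.552
  c_2 = 0
Equations for k = 0 and k = 1 (AR order 1):
  gamma(0) = phi_1 gamma(1) + c_0
  gamma(1) = phi_1 gamma(0) + c_1
Substituting the second into the first: gamma(0) (1 - phi_1^2) = c_0 + phi_1 c_1, so
  gamma(0) = (c_0 + phi_1 c_1) / (1 - phi_1^2) = (4.909472 + (-0.198)(-1.552)) / (1 - (-0.198)^2) = 5.216768 / 0.960796 = 5.429631.
  gamma(1) = phi_1 gamma(0) + c_1 = (-0.198)(5.429631) + (-1.552) = -2.627067.
Therefore gamma(1) = -2.6271 (to 4 decimal places).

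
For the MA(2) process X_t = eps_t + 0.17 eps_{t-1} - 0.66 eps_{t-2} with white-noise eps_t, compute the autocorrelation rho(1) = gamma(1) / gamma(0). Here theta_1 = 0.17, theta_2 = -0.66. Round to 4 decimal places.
\rho(1) = 0.0395

For an MA(q) process with theta_0 = 1, the autocovariance is
  gamma(k) = sigma^2 * sum_{i=0..q-k} theta_i * theta_{i+k},
and rho(k) = gamma(k) / gamma(0). Sigma^2 cancels.
  numerator   = (1)*(0.17) + (0.17)*(-0.66) = 0.0578.
  denominator = (1)^2 + (0.17)^2 + (-0.66)^2 = 1.4645.
  rho(1) = 0.0578 / 1.4645 = 0.0395.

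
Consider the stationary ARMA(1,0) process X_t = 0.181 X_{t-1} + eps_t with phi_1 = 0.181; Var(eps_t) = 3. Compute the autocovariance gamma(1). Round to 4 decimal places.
\gamma(1) = 0.5614

Multiply the model equation by X_{t-k} and take expectations. With theta_0 = psi_0 = 1 and psi_j the MA(infinity) weights, this gives
  gamma(k) - sum_i phi_i gamma(k-i) = c_k,
  c_k = sigma^2 * sum_{j=k..q} theta_j psi_{j-k}   (c_k = 0 for k > q),
using gamma(-m) = gamma(m).
Pure AR (q = 0): c_0 = sigma^2 = 3, c_k = 0 for k >= 1.
Equations for k = 0 and k = 1 (AR order 1):
  gamma(0) = phi_1 gamma(1) + c_0
  gamma(1) = phi_1 gamma(0) + c_1
Substituting the second into the first: gamma(0) (1 - phi_1^2) = c_0 + phi_1 c_1, so
  gamma(0) = c_0 / (1 - phi_1^2) = 3 / (1 - (0.181)^2) = 3 / 0.967239 = 3.101612.
  gamma(1) = phi_1 gamma(0) = (0.181)(3.101612) = 0.561392.
Therefore gamma(1) = 0.5614 (to 4 decimal places).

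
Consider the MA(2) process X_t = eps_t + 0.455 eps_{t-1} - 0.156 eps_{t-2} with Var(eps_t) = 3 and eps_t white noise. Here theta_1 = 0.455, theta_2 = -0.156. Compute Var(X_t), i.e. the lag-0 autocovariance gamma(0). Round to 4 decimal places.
\gamma(0) = 3.6941

For an MA(q) process X_t = eps_t + sum_i theta_i eps_{t-i} with
Var(eps_t) = sigma^2, the variance is
  gamma(0) = sigma^2 * (1 + sum_i theta_i^2).
  sum_i theta_i^2 = (0.455)^2 + (-0.156)^2 = 0.207025 + 0.024336 = 0.231361.
  gamma(0) = 3 * (1 + 0.231361) = 3 * 1.231361 = 3.694083, which rounds to 3.6941.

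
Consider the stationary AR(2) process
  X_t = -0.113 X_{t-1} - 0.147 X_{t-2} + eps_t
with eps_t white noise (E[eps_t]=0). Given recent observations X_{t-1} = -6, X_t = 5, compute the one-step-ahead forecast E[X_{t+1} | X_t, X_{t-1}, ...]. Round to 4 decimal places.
E[X_{t+1} \mid \mathcal F_t] = 0.3170

For an AR(p) model X_t = c + sum_i phi_i X_{t-i} + eps_t, the
one-step-ahead conditional mean is
  E[X_{t+1} | X_t, ...] = c + sum_i phi_i X_{t+1-i}.
Substitute known values:
  E[X_{t+1} | ...] = (-0.113) * (5) + (-0.147) * (-6)
                   = 0.3170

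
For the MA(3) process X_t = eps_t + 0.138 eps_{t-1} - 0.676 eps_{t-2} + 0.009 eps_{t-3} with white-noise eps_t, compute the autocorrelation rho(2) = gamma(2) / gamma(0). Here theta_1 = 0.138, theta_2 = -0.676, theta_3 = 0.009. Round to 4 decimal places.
\rho(2) = -0.4571

For an MA(q) process with theta_0 = 1, the autocovariance is
  gamma(k) = sigma^2 * sum_{i=0..q-k} theta_i * theta_{i+k},
and rho(k) = gamma(k) / gamma(0). Sigma^2 cancels.
  numerator   = (1)*(-0.676) + (0.138)*(0.009) = -0.674758.
  denominator = (1)^2 + (0.138)^2 + (-0.676)^2 + (0.009)^2 = 1.476101.
  rho(2) = -0.674758 / 1.476101 = -0.4571.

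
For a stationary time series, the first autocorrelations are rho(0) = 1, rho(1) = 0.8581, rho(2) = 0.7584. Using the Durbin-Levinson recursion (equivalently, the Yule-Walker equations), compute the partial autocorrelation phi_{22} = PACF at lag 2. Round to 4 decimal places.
\phi_{22} = 0.0837

The PACF at lag k is phi_{kk}, the last component of the solution
to the Yule-Walker system G_k phi = r_k where
  (G_k)_{ij} = rho(|i - j|), (r_k)_i = rho(i), i,j = 1..k.
Equivalently, Durbin-Levinson gives phi_{kk} iteratively:
  phi_{11} = rho(1)
  phi_{kk} = [rho(k) - sum_{j=1..k-1} phi_{k-1,j} rho(k-j)]
            / [1 - sum_{j=1..k-1} phi_{k-1,j} rho(j)],
  phi_{k,j} = phi_{k-1,j} - phi_{kk} phi_{k-1,k-j},  j = 1..k-1.
Step k = 1:
  phi_11 = rho(1) = 0.8581.
Step k = 2:
  phi_22 = [rho(2) - phi_11 rho(1)] / [1 - phi_11 rho(1)] = [0.7584 - (0.8581)(0.8581)] / [1 - (0.8581)(0.8581)]
         = 0.02206439 / 0.26366439 = 0.0837.
Therefore phi_{22} = 0.0837.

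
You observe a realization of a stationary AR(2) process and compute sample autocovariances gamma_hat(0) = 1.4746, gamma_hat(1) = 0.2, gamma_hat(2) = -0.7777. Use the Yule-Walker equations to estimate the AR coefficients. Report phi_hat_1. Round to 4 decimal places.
\hat\phi_{1} = 0.2110

The Yule-Walker equations for an AR(p) process read, in matrix form,
  Gamma_p phi = r_p,   with   (Gamma_p)_{ij} = gamma(|i - j|),
                       (r_p)_i = gamma(i),   i,j = 1..p.
Substitute the sample gammas (Toeplitz matrix and right-hand side of size 2):
  Gamma_p = [[1.4746, 0.2], [0.2, 1.4746]]
  r_p     = [0.2, -0.7777]
Written out:
  1.4746 phi_1 + 0.2 phi_2 = 0.2
  0.2 phi_1 + 1.4746 phi_2 = -0.7777
Solve by Cramer's rule:
  det = gamma(0)^2 - gamma(1)^2 = (1.4746)^2 - (0.2)^2 = 2.17444516 - 0.04 = 2.13444516
  phi_hat_1 = [gamma(1) gamma(0) - gamma(1) gamma(2)] / det = [(0.2)(1.4746) - (0.2)(-0.7777)] / 2.13444516 = 0.45046 / 2.13444516 = 0.211
  phi_hat_2 = [gamma(0) gamma(2) - gamma(1)^2] / det = [(1.4746)(-0.7777) - (0.2)^2] / 2.13444516 = -1.18679642 / 2.13444516 = -0.556
So phi_hat = [0.2110, -0.5560].
Therefore phi_hat_1 = 0.2110.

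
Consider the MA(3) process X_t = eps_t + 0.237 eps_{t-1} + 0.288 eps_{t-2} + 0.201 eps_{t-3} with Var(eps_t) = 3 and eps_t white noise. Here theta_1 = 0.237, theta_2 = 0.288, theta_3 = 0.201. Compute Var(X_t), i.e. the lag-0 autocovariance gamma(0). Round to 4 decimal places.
\gamma(0) = 3.5385

For an MA(q) process X_t = eps_t + sum_i theta_i eps_{t-i} with
Var(eps_t) = sigma^2, the variance is
  gamma(0) = sigma^2 * (1 + sum_i theta_i^2).
  sum_i theta_i^2 = (0.237)^2 + (0.288)^2 + (0.201)^2 = 0.056169 + 0.082944 + 0.040401 = 0.179514.
  gamma(0) = 3 * (1 + 0.179514) = 3 * 1.179514 = 3.538542, which rounds to 3.5385.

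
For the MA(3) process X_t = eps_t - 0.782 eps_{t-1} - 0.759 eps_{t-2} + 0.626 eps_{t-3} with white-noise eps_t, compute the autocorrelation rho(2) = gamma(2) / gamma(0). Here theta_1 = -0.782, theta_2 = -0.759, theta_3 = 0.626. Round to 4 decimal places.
\rho(2) = -0.4840

For an MA(q) process with theta_0 = 1, the autocovariance is
  gamma(k) = sigma^2 * sum_{i=0..q-k} theta_i * theta_{i+k},
and rho(k) = gamma(k) / gamma(0). Sigma^2 cancels.
  numerator   = (1)*(-0.759) + (-0.782)*(0.626) = -1.248532.
  denominator = (1)^2 + (-0.782)^2 + (-0.759)^2 + (0.626)^2 = 2.579481.
  rho(2) = -1.248532 / 2.579481 = -0.4840.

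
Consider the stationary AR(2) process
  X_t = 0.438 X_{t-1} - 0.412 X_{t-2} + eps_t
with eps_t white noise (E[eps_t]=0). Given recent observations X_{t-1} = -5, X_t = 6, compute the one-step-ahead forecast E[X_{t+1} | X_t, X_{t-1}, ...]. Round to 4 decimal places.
E[X_{t+1} \mid \mathcal F_t] = 4.6880

For an AR(p) model X_t = c + sum_i phi_i X_{t-i} + eps_t, the
one-step-ahead conditional mean is
  E[X_{t+1} | X_t, ...] = c + sum_i phi_i X_{t+1-i}.
Substitute known values:
  E[X_{t+1} | ...] = (0.438) * (6) + (-0.412) * (-5)
                   = 4.6880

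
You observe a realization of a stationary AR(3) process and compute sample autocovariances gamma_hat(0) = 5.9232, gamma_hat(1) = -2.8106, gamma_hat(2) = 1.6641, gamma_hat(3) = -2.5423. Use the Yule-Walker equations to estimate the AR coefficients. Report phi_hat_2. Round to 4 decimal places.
\hat\phi_{2} = -0.0830

The Yule-Walker equations for an AR(p) process read, in matrix form,
  Gamma_p phi = r_p,   with   (Gamma_p)_{ij} = gamma(|i - j|),
                       (r_p)_i = gamma(i),   i,j = 1..p.
Substitute the sample gammas (Toeplitz matrix and right-hand side of size 3):
  Gamma_p = [[5.9232, -2.8106, 1.6641], [-2.8106, 5.9232, -2.8106], [1.6641, -2.8106, 5.9232]]
  r_p     = [-2.8106, 1.6641, -2.5423]
Written out (R1..R3):
  (R1) 5.9232 phi_1 - 2.8106 phi_2 + 1.6641 phi_3 = -2.8106
  (R2) -2.8106 phi_1 + 5.9232 phi_2 - 2.8106 phi_3 = 1.6641
  (R3) 1.6641 phi_1 - 2.8106 phi_2 + 5.9232 phi_3 = -2.5423
Gaussian elimination:
  R2 <- R2 - (-2.8106/5.9232) R1 = R2 - (-0.474507) R1:  4.589551 phi_2 - 2.020973 phi_3 = 0.330451
  R3 <- R3 - (1.6641/5.9232) R1 = R3 - (0.280946) R1:  -2.020973 phi_2 + 5.455678 phi_3 = -1.752673
  R3 <- R3 - (-2.020973/4.589551) R2 = R3 - (-0.440342) R2:  4.565758 phi_3 = -1.607162
Back-substitution:
  phi_hat_3 = -1.607162 / 4.565758 = -0.352003
  phi_hat_2 = (0.330451 - (-2.020973)(-0.352003)) / 4.589551 = -0.083001
  phi_hat_1 = (-2.8106 - (-2.8106)(-0.083001) - (1.6641)(-0.352003)) / 5.9232 = -0.414998
So phi_hat = [-0.4150, -0.0830, -0.3520].
Therefore phi_hat_2 = -0.0830.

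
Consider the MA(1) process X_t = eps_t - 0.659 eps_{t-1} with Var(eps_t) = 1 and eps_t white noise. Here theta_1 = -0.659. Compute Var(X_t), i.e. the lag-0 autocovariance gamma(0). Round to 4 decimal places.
\gamma(0) = 1.4343

For an MA(q) process X_t = eps_t + sum_i theta_i eps_{t-i} with
Var(eps_t) = sigma^2, the variance is
  gamma(0) = sigma^2 * (1 + sum_i theta_i^2).
  sum_i theta_i^2 = (-0.659)^2 = 0.434281.
  gamma(0) = 1 * (1 + 0.434281) = 1 * 1.434281 = 1.434281, which rounds to 1.4343.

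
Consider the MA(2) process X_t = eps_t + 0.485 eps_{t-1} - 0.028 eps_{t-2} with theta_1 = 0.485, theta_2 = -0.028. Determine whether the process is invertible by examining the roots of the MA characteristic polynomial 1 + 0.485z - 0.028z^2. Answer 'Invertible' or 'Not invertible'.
\text{Invertible}

The MA(q) characteristic polynomial is P(z) = 1 + 0.485z - 0.028z^2.
Invertibility requires all roots to lie outside the unit circle, i.e. |z| > 1 for every root.
Set 1 + (0.485) z + (-0.028) z^2 = 0, i.e. a z^2 + b z + c = 0 with a = -0.028, b = 0.485, c = 1.
Discriminant D = b^2 - 4ac = (0.485)^2 - 4*(-0.028)*1 = 0.235225 - (-0.112) = 0.347225.
D >= 0, so the roots are real: z = (-b +/- sqrt(D)) / (2a) = (-0.485 +/- 0.589258) / (-0.056).
  z_1 = (-0.485 + 0.589258) / (-0.056) = -1.8618,   |z_1| = 1.8618.
  z_2 = (-0.485 - 0.589258) / (-0.056) = 19.1832,   |z_2| = 19.1832.
Moduli of all roots: 1.8618, 19.1832.
All moduli strictly greater than 1? Yes.
Verdict: Invertible.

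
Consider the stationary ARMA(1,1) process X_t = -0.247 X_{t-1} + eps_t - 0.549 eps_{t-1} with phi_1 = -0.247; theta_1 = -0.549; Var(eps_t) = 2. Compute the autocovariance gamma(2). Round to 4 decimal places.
\gamma(2) = 0.4756

Multiply the model equation by X_{t-k} and take expectations. With theta_0 = psi_0 = 1 and psi_j the MA(infinity) weights, this gives
  gamma(k) - sum_i phi_i gamma(k-i) = c_k,
  c_k = sigma^2 * sum_{j=k..q} theta_j psi_{j-k}   (c_k = 0 for k > q),
using gamma(-m) = gamma(m).
psi-weights needed (psi_j = theta_j + sum_i phi_i psi_{j-i}):
  psi_1 = theta_1 + phi_1 = -0.549 + (-0.247) = -0.796
Right-hand sides:
  c_0 = sigma^2 (1 + theta_1 psi_1) = 2 * (1 + (-0.549)(-0.796)) = 2 * 1.437004 = 2.874008
  c_1 = sigma^2 theta_1 = 2 * (-0.549) = -1.098
  c_2 = 0
Equations for k = 0 and k = 1 (AR order 1):
  gamma(0) = phi_1 gamma(1) + c_0
  gamma(1) = phi_1 gamma(0) + c_1
Substituting the second into the first: gamma(0) (1 - phi_1^2) = c_0 + phi_1 c_1, so
  gamma(0) = (c_0 + phi_1 c_1) / (1 - phi_1^2) = (2.874008 + (-0.247)(-1.098)) / (1 - (-0.247)^2) = 3.145214 / 0.938991 = 3.349568.
  gamma(1) = phi_1 gamma(0) + c_1 = (-0.247)(3.349568) + (-1.098) = -1.925343.
For k = 2 (> q): gamma(2) = phi_1 gamma(1) = (-0.247)(-1.925343) = 0.47556.
Therefore gamma(2) = 0.4756 (to 4 decimal places).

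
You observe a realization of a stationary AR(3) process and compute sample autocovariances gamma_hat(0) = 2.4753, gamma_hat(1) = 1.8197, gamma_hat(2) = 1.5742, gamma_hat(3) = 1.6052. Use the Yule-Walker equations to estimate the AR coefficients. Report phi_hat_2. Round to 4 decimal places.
\hat\phi_{2} = 0.0419

The Yule-Walker equations for an AR(p) process read, in matrix form,
  Gamma_p phi = r_p,   with   (Gamma_p)_{ij} = gamma(|i - j|),
                       (r_p)_i = gamma(i),   i,j = 1..p.
Substitute the sample gammas (Toeplitz matrix and right-hand side of size 3):
  Gamma_p = [[2.4753, 1.8197, 1.5742], [1.8197, 2.4753, 1.8197], [1.5742, 1.8197, 2.4753]]
  r_p     = [1.8197, 1.5742, 1.6052]
Written out (R1..R3):
  (R1) 2.4753 phi_1 + 1.8197 phi_2 + 1.5742 phi_3 = 1.8197
  (R2) 1.8197 phi_1 + 2.4753 phi_2 + 1.8197 phi_3 = 1.5742
  (R3) 1.5742 phi_1 + 1.8197 phi_2 + 2.4753 phi_3 = 1.6052
Gaussian elimination:
  R2 <- R2 - (1.8197/2.4753) R1 = R2 - (0.735143) R1:  1.13756 phi_2 + 0.662438 phi_3 = 0.23646
  R3 <- R3 - (1.5742/2.4753) R1 = R3 - (0.635963) R1:  0.662438 phi_2 + 1.474167 phi_3 = 0.447938
  R3 <- R3 - (0.662438/1.13756) R2 = R3 - (0.582332) R2:  1.088408 phi_3 = 0.310239
Back-substitution:
  phi_hat_3 = 0.310239 / 1.088408 = 0.28504
  phi_hat_2 = (0.23646 - (0.662438)(0.28504)) / 1.13756 = 0.041878
  phi_hat_1 = (1.8197 - (1.8197)(0.041878) - (1.5742)(0.28504)) / 2.4753 = 0.523082
So phi_hat = [0.5231, 0.0419, 0.2850].
Therefore phi_hat_2 = 0.0419.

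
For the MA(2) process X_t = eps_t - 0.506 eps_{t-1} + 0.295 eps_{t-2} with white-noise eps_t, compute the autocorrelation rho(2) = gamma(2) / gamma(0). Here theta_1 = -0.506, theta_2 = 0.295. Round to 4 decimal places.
\rho(2) = 0.2196

For an MA(q) process with theta_0 = 1, the autocovariance is
  gamma(k) = sigma^2 * sum_{i=0..q-k} theta_i * theta_{i+k},
and rho(k) = gamma(k) / gamma(0). Sigma^2 cancels.
  numerator   = (1)*(0.295) = 0.295.
  denominator = (1)^2 + (-0.506)^2 + (0.295)^2 = 1.343061.
  rho(2) = 0.295 / 1.343061 = 0.2196.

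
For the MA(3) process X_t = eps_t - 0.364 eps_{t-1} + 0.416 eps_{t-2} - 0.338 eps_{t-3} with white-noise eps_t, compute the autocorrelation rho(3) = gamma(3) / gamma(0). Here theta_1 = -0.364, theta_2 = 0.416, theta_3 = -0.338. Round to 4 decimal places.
\rho(3) = -0.2381

For an MA(q) process with theta_0 = 1, the autocovariance is
  gamma(k) = sigma^2 * sum_{i=0..q-k} theta_i * theta_{i+k},
and rho(k) = gamma(k) / gamma(0). Sigma^2 cancels.
  numerator   = (1)*(-0.338) = -0.338.
  denominator = (1)^2 + (-0.364)^2 + (0.416)^2 + (-0.338)^2 = 1.419796.
  rho(3) = -0.338 / 1.419796 = -0.2381.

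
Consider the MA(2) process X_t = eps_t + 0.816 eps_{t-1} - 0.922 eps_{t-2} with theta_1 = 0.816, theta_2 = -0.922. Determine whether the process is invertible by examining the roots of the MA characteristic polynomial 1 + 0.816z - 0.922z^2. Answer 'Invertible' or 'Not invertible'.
\text{Not invertible}

The MA(q) characteristic polynomial is P(z) = 1 + 0.816z - 0.922z^2.
Invertibility requires all roots to lie outside the unit circle, i.e. |z| > 1 for every root.
Set 1 + (0.816) z + (-0.922) z^2 = 0, i.e. a z^2 + b z + c = 0 with a = -0.922, b = 0.816, c = 1.
Discriminant D = b^2 - 4ac = (0.816)^2 - 4*(-0.922)*1 = 0.665856 - (-3.688) = 4.353856.
D >= 0, so the roots are real: z = (-b +/- sqrt(D)) / (2a) = (-0.816 +/- 2.08659) / (-1.844).
  z_1 = (-0.816 + 2.08659) / (-1.844) = -0.689,   |z_1| = 0.689.
  z_2 = (-0.816 - 2.08659) / (-1.844) = 1.5741,   |z_2| = 1.5741.
Moduli of all roots: 0.6890, 1.5741.
All moduli strictly greater than 1? No.
Verdict: Not invertible.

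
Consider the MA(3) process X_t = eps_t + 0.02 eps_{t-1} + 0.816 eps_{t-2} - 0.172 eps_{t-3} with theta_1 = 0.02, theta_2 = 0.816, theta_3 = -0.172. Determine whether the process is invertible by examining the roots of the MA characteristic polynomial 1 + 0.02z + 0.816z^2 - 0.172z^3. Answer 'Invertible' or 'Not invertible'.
\text{Invertible}

The MA(q) characteristic polynomial is P(z) = 1 + 0.02z + 0.816z^2 - 0.172z^3.
Invertibility requires all roots to lie outside the unit circle, i.e. |z| > 1 for every root.
Degree 3: look for a simple real root z0 first, then factor out (1 - z/z0) and solve the remaining quadratic.
Testing z0 = 5: P(5) = 1 + (0.02)(5) + (0.816)(5)^2 + (-0.172)(5)^3
  = 1 + (0.1) + (20.4) + (-21.5) = 0.  So z_0 = 5 is a root, |z_0| = 5.
Divide out the factor (1 - 0.2 z) = (1 - z/z0) (since 1/z0 = 0.2):
  P(z) = (1 - 0.2 z)(1 + (0.22) z + (0.86) z^2)
  [check: z-coef 0.22 - (0.2) = 0.02; z^2-coef 0.86 - (0.2)(0.22) = 0.816; z^3-coef -(0.2)(0.86) = -0.172.]
Remaining roots from the quadratic factor 1 + (0.22) z + (0.86) z^2:
  Set 1 + (0.22) z + (0.86) z^2 = 0, i.e. a z^2 + b z + c = 0 with a = 0.86, b = 0.22, c = 1.
  Discriminant D = b^2 - 4ac = (0.22)^2 - 4*(0.86)*1 = 0.0484 - (3.44) = -3.3916.
  D < 0, so the roots are the complex-conjugate pair z = (-b +/- i sqrt(-D)) / (2a) = -0.1279 +/- 1.0707i.
  For a conjugate pair |z|^2 = z * conj(z) = (product of roots) = c/a = 1/(0.86) = 1.162791, so |z| = sqrt(1.162791) = 1.0783 for both roots.
Moduli of all roots: 5.0000, 1.0783, 1.0783.
All moduli strictly greater than 1? Yes.
Verdict: Invertible.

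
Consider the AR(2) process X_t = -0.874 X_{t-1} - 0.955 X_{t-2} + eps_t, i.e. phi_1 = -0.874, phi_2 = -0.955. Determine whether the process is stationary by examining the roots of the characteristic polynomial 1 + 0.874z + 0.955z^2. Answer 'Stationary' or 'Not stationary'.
\text{Stationary}

The AR(p) characteristic polynomial is P(z) = 1 + 0.874z + 0.955z^2.
Stationarity requires all roots to lie outside the unit circle, i.e. |z| > 1 for every root.
Set 1 + (0.874) z + (0.955) z^2 = 0, i.e. a z^2 + b z + c = 0 with a = 0.955, b = 0.874, c = 1.
Discriminant D = b^2 - 4ac = (0.874)^2 - 4*(0.955)*1 = 0.763876 - (3.82) = -3.056124.
D < 0, so the roots are the complex-conjugate pair z = (-b +/- i sqrt(-D)) / (2a) = -0.4576 +/- 0.9153i.
For a conjugate pair |z|^2 = z * conj(z) = (product of roots) = c/a = 1/(0.955) = 1.04712, so |z| = sqrt(1.04712) = 1.0233 for both roots.
Moduli of all roots: 1.0233, 1.0233.
All moduli strictly greater than 1? Yes.
Verdict: Stationary.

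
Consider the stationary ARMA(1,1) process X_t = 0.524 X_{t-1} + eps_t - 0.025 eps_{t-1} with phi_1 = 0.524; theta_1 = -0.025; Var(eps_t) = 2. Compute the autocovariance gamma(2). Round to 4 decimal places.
\gamma(2) = 0.7114

Multiply the model equation by X_{t-k} and take expectations. With theta_0 = psi_0 = 1 and psi_j the MA(infinity) weights, this gives
  gamma(k) - sum_i phi_i gamma(k-i) = c_k,
  c_k = sigma^2 * sum_{j=k..q} theta_j psi_{j-k}   (c_k = 0 for k > q),
using gamma(-m) = gamma(m).
psi-weights needed (psi_j = theta_j + sum_i phi_i psi_{j-i}):
  psi_1 = theta_1 + phi_1 = -0.025 + (0.524) = 0.499
Right-hand sides:
  c_0 = sigma^2 (1 + theta_1 psi_1) = 2 * (1 + (-0.025)(0.499)) = 2 * 0.987525 = 1.97505
  c_1 = sigma^2 theta_1 = 2 * (-0.025) = -0.05
  c_2 = 0
Equations for k = 0 and k = 1 (AR order 1):
  gamma(0) = phi_1 gamma(1) + c_0
  gamma(1) = phi_1 gamma(0) + c_1
Substituting the second into the first: gamma(0) (1 - phi_1^2) = c_0 + phi_1 c_1, so
  gamma(0) = (c_0 + phi_1 c_1) / (1 - phi_1^2) = (1.97505 + (0.524)(-0.05)) / (1 - (0.524)^2) = 1.94885 / 0.725424 = 2.686498.
  gamma(1) = phi_1 gamma(0) + c_1 = (0.524)(2.686498) + (-0.05) = 1.357725.
For k = 2 (> q): gamma(2) = phi_1 gamma(1) = (0.524)(1.357725) = 0.711448.
Therefore gamma(2) = 0.7114 (to 4 decimal places).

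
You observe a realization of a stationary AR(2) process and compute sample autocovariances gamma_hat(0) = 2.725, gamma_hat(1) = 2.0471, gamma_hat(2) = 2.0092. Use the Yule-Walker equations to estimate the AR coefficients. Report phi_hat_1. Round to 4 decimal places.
\hat\phi_{1} = 0.4530

The Yule-Walker equations for an AR(p) process read, in matrix form,
  Gamma_p phi = r_p,   with   (Gamma_p)_{ij} = gamma(|i - j|),
                       (r_p)_i = gamma(i),   i,j = 1..p.
Substitute the sample gammas (Toeplitz matrix and right-hand side of size 2):
  Gamma_p = [[2.725, 2.0471], [2.0471, 2.725]]
  r_p     = [2.0471, 2.0092]
Written out:
  2.725 phi_1 + 2.0471 phi_2 = 2.0471
  2.0471 phi_1 + 2.725 phi_2 = 2.0092
Solve by Cramer's rule:
  det = gamma(0)^2 - gamma(1)^2 = (2.725)^2 - (2.0471)^2 = 7.425625 - 4.19061841 = 3.23500659
  phi_hat_1 = [gamma(1) gamma(0) - gamma(1) gamma(2)] / det = [(2.0471)(2.725) - (2.0471)(2.0092)] / 3.23500659 = 1.46531418 / 3.23500659 = 0.453
  phi_hat_2 = [gamma(0) gamma(2) - gamma(1)^2] / det = [(2.725)(2.0092) - (2.0471)^2] / 3.23500659 = 1.28445159 / 3.23500659 = 0.397
So phi_hat = [0.4530, 0.3970].
Therefore phi_hat_1 = 0.4530.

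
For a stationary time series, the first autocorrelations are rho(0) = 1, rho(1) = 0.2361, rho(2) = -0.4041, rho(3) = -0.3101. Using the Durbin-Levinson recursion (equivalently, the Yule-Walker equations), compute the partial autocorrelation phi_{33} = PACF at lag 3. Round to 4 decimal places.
\phi_{33} = -0.0739

The PACF at lag k is phi_{kk}, the last component of the solution
to the Yule-Walker system G_k phi = r_k where
  (G_k)_{ij} = rho(|i - j|), (r_k)_i = rho(i), i,j = 1..k.
Equivalently, Durbin-Levinson gives phi_{kk} iteratively:
  phi_{11} = rho(1)
  phi_{kk} = [rho(k) - sum_{j=1..k-1} phi_{k-1,j} rho(k-j)]
            / [1 - sum_{j=1..k-1} phi_{k-1,j} rho(j)],
  phi_{k,j} = phi_{k-1,j} - phi_{kk} phi_{k-1,k-j},  j = 1..k-1.
Step k = 1:
  phi_11 = rho(1) = 0.2361.
Step k = 2:
  phi_22 = [rho(2) - phi_11 rho(1)] / [1 - phi_11 rho(1)] = [-0.4041 - (0.2361)(0.2361)] / [1 - (0.2361)(0.2361)]
         = -0.45984321 / 0.94425679 = -0.48699.
  Update: phi_21 = phi_11 - phi_22 phi_11 = 0.2361 - (-0.48699)(0.2361) = 0.351078.
Step k = 3:
  phi_33 = [rho(3) - phi_21 rho(2) - phi_22 rho(1)] / [1 - phi_21 rho(1) - phi_22 rho(2)]
    numerator   = -0.3101 - (0.351078)(-0.4041) - (-0.48699)(0.2361) = -0.05325105
    denominator = 1 - (0.351078)(0.2361) - (-0.48699)(-0.4041) = 0.72031794
  phi_33 = -0.05325105 / 0.72031794 = -0.0739.
Therefore phi_{33} = -0.0739.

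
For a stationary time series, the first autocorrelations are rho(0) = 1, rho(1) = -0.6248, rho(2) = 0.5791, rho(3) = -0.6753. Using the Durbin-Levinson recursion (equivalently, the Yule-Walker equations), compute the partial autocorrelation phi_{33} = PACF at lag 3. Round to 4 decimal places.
\phi_{33} = -0.4210

The PACF at lag k is phi_{kk}, the last component of the solution
to the Yule-Walker system G_k phi = r_k where
  (G_k)_{ij} = rho(|i - j|), (r_k)_i = rho(i), i,j = 1..k.
Equivalently, Durbin-Levinson gives phi_{kk} iteratively:
  phi_{11} = rho(1)
  phi_{kk} = [rho(k) - sum_{j=1..k-1} phi_{k-1,j} rho(k-j)]
            / [1 - sum_{j=1..k-1} phi_{k-1,j} rho(j)],
  phi_{k,j} = phi_{k-1,j} - phi_{kk} phi_{k-1,k-j},  j = 1..k-1.
Step k = 1:
  phi_11 = rho(1) = -0.6248.
Step k = 2:
  phi_22 = [rho(2) - phi_11 rho(1)] / [1 - phi_11 rho(1)] = [0.5791 - (-0.6248)(-0.6248)] / [1 - (-0.6248)(-0.6248)]
         = 0.18872496 / 0.60962496 = 0.309576.
  Update: phi_21 = phi_11 - phi_22 phi_11 = -0.6248 - (0.309576)(-0.6248) = -0.431377.
Step k = 3:
  phi_33 = [rho(3) - phi_21 rho(2) - phi_22 rho(1)] / [1 - phi_21 rho(1) - phi_22 rho(2)]
    numerator   = -0.6753 - (-0.431377)(0.5791) - (0.309576)(-0.6248) = -0.23206667
    denominator = 1 - (-0.431377)(-0.6248) - (0.309576)(0.5791) = 0.55120033
  phi_33 = -0.23206667 / 0.55120033 = -0.421.
Therefore phi_{33} = -0.4210.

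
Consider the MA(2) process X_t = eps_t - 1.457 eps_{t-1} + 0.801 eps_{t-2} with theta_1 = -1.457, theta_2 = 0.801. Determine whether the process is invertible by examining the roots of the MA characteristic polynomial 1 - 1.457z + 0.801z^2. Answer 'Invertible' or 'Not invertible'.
\text{Invertible}

The MA(q) characteristic polynomial is P(z) = 1 - 1.457z + 0.801z^2.
Invertibility requires all roots to lie outside the unit circle, i.e. |z| > 1 for every root.
Set 1 + (-1.457) z + (0.801) z^2 = 0, i.e. a z^2 + b z + c = 0 with a = 0.801, b = -1.457, c = 1.
Discriminant D = b^2 - 4ac = (-1.457)^2 - 4*(0.801)*1 = 2.122849 - (3.204) = -1.081151.
D < 0, so the roots are the complex-conjugate pair z = (-b +/- i sqrt(-D)) / (2a) = 0.9095 +/- 0.6491i.
For a conjugate pair |z|^2 = z * conj(z) = (product of roots) = c/a = 1/(0.801) = 1.248439, so |z| = sqrt(1.248439) = 1.1173 for both roots.
Moduli of all roots: 1.1173, 1.1173.
All moduli strictly greater than 1? Yes.
Verdict: Invertible.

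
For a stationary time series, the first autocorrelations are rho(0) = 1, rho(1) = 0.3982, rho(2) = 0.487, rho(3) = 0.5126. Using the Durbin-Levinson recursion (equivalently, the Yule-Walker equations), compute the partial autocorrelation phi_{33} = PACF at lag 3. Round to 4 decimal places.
\phi_{33} = 0.3350

The PACF at lag k is phi_{kk}, the last component of the solution
to the Yule-Walker system G_k phi = r_k where
  (G_k)_{ij} = rho(|i - j|), (r_k)_i = rho(i), i,j = 1..k.
Equivalently, Durbin-Levinson gives phi_{kk} iteratively:
  phi_{11} = rho(1)
  phi_{kk} = [rho(k) - sum_{j=1..k-1} phi_{k-1,j} rho(k-j)]
            / [1 - sum_{j=1..k-1} phi_{k-1,j} rho(j)],
  phi_{k,j} = phi_{k-1,j} - phi_{kk} phi_{k-1,k-j},  j = 1..k-1.
Step k = 1:
  phi_11 = rho(1) = 0.3982.
Step k = 2:
  phi_22 = [rho(2) - phi_11 rho(1)] / [1 - phi_11 rho(1)] = [0.487 - (0.3982)(0.3982)] / [1 - (0.3982)(0.3982)]
         = 0.32843676 / 0.84143676 = 0.390329.
  Update: phi_21 = phi_11 - phi_22 phi_11 = 0.3982 - (0.390329)(0.3982) = 0.242771.
Step k = 3:
  phi_33 = [rho(3) - phi_21 rho(2) - phi_22 rho(1)] / [1 - phi_21 rho(1) - phi_22 rho(2)]
    numerator   = 0.5126 - (0.242771)(0.487) - (0.390329)(0.3982) = 0.23894162
    denominator = 1 - (0.242771)(0.3982) - (0.390329)(0.487) = 0.71323853
  phi_33 = 0.23894162 / 0.71323853 = 0.335.
Therefore phi_{33} = 0.3350.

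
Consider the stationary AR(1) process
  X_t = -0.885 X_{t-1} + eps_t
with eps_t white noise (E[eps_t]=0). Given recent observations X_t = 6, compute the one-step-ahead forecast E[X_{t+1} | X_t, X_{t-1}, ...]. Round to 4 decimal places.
E[X_{t+1} \mid \mathcal F_t] = -5.3100

For an AR(p) model X_t = c + sum_i phi_i X_{t-i} + eps_t, the
one-step-ahead conditional mean is
  E[X_{t+1} | X_t, ...] = c + sum_i phi_i X_{t+1-i}.
Substitute known values:
  E[X_{t+1} | ...] = (-0.885) * (6)
                   = -5.3100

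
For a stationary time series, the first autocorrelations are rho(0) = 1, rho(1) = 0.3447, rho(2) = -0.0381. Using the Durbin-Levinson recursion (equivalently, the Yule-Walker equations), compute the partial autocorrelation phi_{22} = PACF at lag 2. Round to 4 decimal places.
\phi_{22} = -0.1781

The PACF at lag k is phi_{kk}, the last component of the solution
to the Yule-Walker system G_k phi = r_k where
  (G_k)_{ij} = rho(|i - j|), (r_k)_i = rho(i), i,j = 1..k.
Equivalently, Durbin-Levinson gives phi_{kk} iteratively:
  phi_{11} = rho(1)
  phi_{kk} = [rho(k) - sum_{j=1..k-1} phi_{k-1,j} rho(k-j)]
            / [1 - sum_{j=1..k-1} phi_{k-1,j} rho(j)],
  phi_{k,j} = phi_{k-1,j} - phi_{kk} phi_{k-1,k-j},  j = 1..k-1.
Step k = 1:
  phi_11 = rho(1) = 0.3447.
Step k = 2:
  phi_22 = [rho(2) - phi_11 rho(1)] / [1 - phi_11 rho(1)] = [-0.0381 - (0.3447)(0.3447)] / [1 - (0.3447)(0.3447)]
         = -0.15691809 / 0.88118191 = -0.1781.
Therefore phi_{22} = -0.1781.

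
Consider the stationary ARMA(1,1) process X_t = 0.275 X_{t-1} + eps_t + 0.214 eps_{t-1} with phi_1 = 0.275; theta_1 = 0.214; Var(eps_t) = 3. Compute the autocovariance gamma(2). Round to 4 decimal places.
\gamma(2) = 0.4621

Multiply the model equation by X_{t-k} and take expectations. With theta_0 = psi_0 = 1 and psi_j the MA(infinity) weights, this gives
  gamma(k) - sum_i phi_i gamma(k-i) = c_k,
  c_k = sigma^2 * sum_{j=k..q} theta_j psi_{j-k}   (c_k = 0 for k > q),
using gamma(-m) = gamma(m).
psi-weights needed (psi_j = theta_j + sum_i phi_i psi_{j-i}):
  psi_1 = theta_1 + phi_1 = 0.214 + (0.275) = 0.489
Right-hand sides:
  c_0 = sigma^2 (1 + theta_1 psi_1) = 3 * (1 + (0.214)(0.489)) = 3 * 1.104646 = 3.313938
  c_1 = sigma^2 theta_1 = 3 * (0.214) = 0.642
  c_2 = 0
Equations for k = 0 and k = 1 (AR order 1):
  gamma(0) = phi_1 gamma(1) + c_0
  gamma(1) = phi_1 gamma(0) + c_1
Substituting the second into the first: gamma(0) (1 - phi_1^2) = c_0 + phi_1 c_1, so
  gamma(0) = (c_0 + phi_1 c_1) / (1 - phi_1^2) = (3.313938 + (0.275)(0.642)) / (1 - (0.275)^2) = 3.490488 / 0.924375 = 3.776052.
  gamma(1) = phi_1 gamma(0) + c_1 = (0.275)(3.776052) + (0.642) = 1.680414.
For k = 2 (> q): gamma(2) = phi_1 gamma(1) = (0.275)(1.680414) = 0.462114.
Therefore gamma(2) = 0.4621 (to 4 decimal places).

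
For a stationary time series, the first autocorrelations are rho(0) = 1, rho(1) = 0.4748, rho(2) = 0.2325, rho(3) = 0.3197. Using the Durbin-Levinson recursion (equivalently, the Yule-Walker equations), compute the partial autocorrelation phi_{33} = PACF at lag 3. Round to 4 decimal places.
\phi_{33} = 0.2660

The PACF at lag k is phi_{kk}, the last component of the solution
to the Yule-Walker system G_k phi = r_k where
  (G_k)_{ij} = rho(|i - j|), (r_k)_i = rho(i), i,j = 1..k.
Equivalently, Durbin-Levinson gives phi_{kk} iteratively:
  phi_{11} = rho(1)
  phi_{kk} = [rho(k) - sum_{j=1..k-1} phi_{k-1,j} rho(k-j)]
            / [1 - sum_{j=1..k-1} phi_{k-1,j} rho(j)],
  phi_{k,j} = phi_{k-1,j} - phi_{kk} phi_{k-1,k-j},  j = 1..k-1.
Step k = 1:
  phi_11 = rho(1) = 0.4748.
Step k = 2:
  phi_22 = [rho(2) - phi_11 rho(1)] / [1 - phi_11 rho(1)] = [0.2325 - (0.4748)(0.4748)] / [1 - (0.4748)(0.4748)]
         = 0.00706496 / 0.77456496 = 0.009121.
  Update: phi_21 = phi_11 - phi_22 phi_11 = 0.4748 - (0.009121)(0.4748) = 0.470469.
Step k = 3:
  phi_33 = [rho(3) - phi_21 rho(2) - phi_22 rho(1)] / [1 - phi_21 rho(1) - phi_22 rho(2)]
    numerator   = 0.3197 - (0.470469)(0.2325) - (0.009121)(0.4748) = 0.20598515
    denominator = 1 - (0.470469)(0.4748) - (0.009121)(0.2325) = 0.77450052
  phi_33 = 0.20598515 / 0.77450052 = 0.266.
Therefore phi_{33} = 0.2660.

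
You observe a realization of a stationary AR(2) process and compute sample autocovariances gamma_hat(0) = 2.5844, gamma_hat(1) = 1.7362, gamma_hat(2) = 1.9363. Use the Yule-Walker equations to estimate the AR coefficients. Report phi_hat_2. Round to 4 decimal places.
\hat\phi_{2} = 0.5430

The Yule-Walker equations for an AR(p) process read, in matrix form,
  Gamma_p phi = r_p,   with   (Gamma_p)_{ij} = gamma(|i - j|),
                       (r_p)_i = gamma(i),   i,j = 1..p.
Substitute the sample gammas (Toeplitz matrix and right-hand side of size 2):
  Gamma_p = [[2.5844, 1.7362], [1.7362, 2.5844]]
  r_p     = [1.7362, 1.9363]
Written out:
  2.5844 phi_1 + 1.7362 phi_2 = 1.7362
  1.7362 phi_1 + 2.5844 phi_2 = 1.9363
Solve by Cramer's rule:
  det = gamma(0)^2 - gamma(1)^2 = (2.5844)^2 - (1.7362)^2 = 6.67912336 - 3.01439044 = 3.66473292
  phi_hat_1 = [gamma(1) gamma(0) - gamma(1) gamma(2)] / det = [(1.7362)(2.5844) - (1.7362)(1.9363)] / 3.66473292 = 1.12523122 / 3.66473292 = 0.307
  phi_hat_2 = [gamma(0) gamma(2) - gamma(1)^2] / det = [(2.5844)(1.9363) - (1.7362)^2] / 3.66473292 = 1.98978328 / 3.66473292 = 0.543
So phi_hat = [0.3070, 0.5430].
Therefore phi_hat_2 = 0.5430.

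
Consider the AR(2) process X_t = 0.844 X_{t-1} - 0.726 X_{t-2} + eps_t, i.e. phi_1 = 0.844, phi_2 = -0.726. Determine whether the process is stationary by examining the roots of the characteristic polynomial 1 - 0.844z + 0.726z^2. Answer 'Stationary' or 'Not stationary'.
\text{Stationary}

The AR(p) characteristic polynomial is P(z) = 1 - 0.844z + 0.726z^2.
Stationarity requires all roots to lie outside the unit circle, i.e. |z| > 1 for every root.
Set 1 + (-0.844) z + (0.726) z^2 = 0, i.e. a z^2 + b z + c = 0 with a = 0.726, b = -0.844, c = 1.
Discriminant D = b^2 - 4ac = (-0.844)^2 - 4*(0.726)*1 = 0.712336 - (2.904) = -2.191664.
D < 0, so the roots are the complex-conjugate pair z = (-b +/- i sqrt(-D)) / (2a) = 0.5813 +/- 1.0196i.
For a conjugate pair |z|^2 = z * conj(z) = (product of roots) = c/a = 1/(0.726) = 1.37741, so |z| = sqrt(1.37741) = 1.1736 for both roots.
Moduli of all roots: 1.1736, 1.1736.
All moduli strictly greater than 1? Yes.
Verdict: Stationary.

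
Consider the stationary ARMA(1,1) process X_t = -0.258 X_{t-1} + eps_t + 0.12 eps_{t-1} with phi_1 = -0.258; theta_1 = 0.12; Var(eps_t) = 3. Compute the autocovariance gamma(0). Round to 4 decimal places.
\gamma(0) = 3.0612

Multiply the model equation by X_{t-k} and take expectations. With theta_0 = psi_0 = 1 and psi_j the MA(infinity) weights, this gives
  gamma(k) - sum_i phi_i gamma(k-i) = c_k,
  c_k = sigma^2 * sum_{j=k..q} theta_j psi_{j-k}   (c_k = 0 for k > q),
using gamma(-m) = gamma(m).
psi-weights needed (psi_j = theta_j + sum_i phi_i psi_{j-i}):
  psi_1 = theta_1 + phi_1 = 0.12 + (-0.258) = -0.138
Right-hand sides:
  c_0 = sigma^2 (1 + theta_1 psi_1) = 3 * (1 + (0.12)(-0.138)) = 3 * 0.98344 = 2.95032
  c_1 = sigma^2 theta_1 = 3 * (0.12) = 0.36
  c_2 = 0
Equations for k = 0 and k = 1 (AR order 1):
  gamma(0) = phi_1 gamma(1) + c_0
  gamma(1) = phi_1 gamma(0) + c_1
Substituting the second into the first: gamma(0) (1 - phi_1^2) = c_0 + phi_1 c_1, so
  gamma(0) = (c_0 + phi_1 c_1) / (1 - phi_1^2) = (2.95032 + (-0.258)(0.36)) / (1 - (-0.258)^2) = 2.85744 / 0.933436 = 3.061206.
Therefore gamma(0) = 3.0612 (to 4 decimal places).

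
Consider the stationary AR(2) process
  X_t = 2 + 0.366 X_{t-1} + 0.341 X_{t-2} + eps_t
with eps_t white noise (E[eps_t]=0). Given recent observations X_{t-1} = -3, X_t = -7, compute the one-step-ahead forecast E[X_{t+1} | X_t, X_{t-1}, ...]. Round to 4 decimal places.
E[X_{t+1} \mid \mathcal F_t] = -1.5850

For an AR(p) model X_t = c + sum_i phi_i X_{t-i} + eps_t, the
one-step-ahead conditional mean is
  E[X_{t+1} | X_t, ...] = c + sum_i phi_i X_{t+1-i}.
Substitute known values:
  E[X_{t+1} | ...] = 2 + (0.366) * (-7) + (0.341) * (-3)
                   = -1.5850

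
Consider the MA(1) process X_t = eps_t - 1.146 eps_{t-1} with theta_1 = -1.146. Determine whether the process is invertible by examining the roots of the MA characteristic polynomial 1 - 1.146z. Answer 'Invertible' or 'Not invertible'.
\text{Not invertible}

The MA(q) characteristic polynomial is P(z) = 1 - 1.146z.
Invertibility requires all roots to lie outside the unit circle, i.e. |z| > 1 for every root.
This is linear in z: 1 + (-1.146) z = 0  =>  z = -1/(-1.146) = 0.8726,  |z| = 0.8726.
Moduli of all roots: 0.8726.
All moduli strictly greater than 1? No.
Verdict: Not invertible.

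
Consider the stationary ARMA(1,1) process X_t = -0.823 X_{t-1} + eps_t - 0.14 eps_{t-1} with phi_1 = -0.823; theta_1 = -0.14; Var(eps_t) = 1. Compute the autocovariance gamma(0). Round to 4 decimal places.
\gamma(0) = 3.8740

Multiply the model equation by X_{t-k} and take expectations. With theta_0 = psi_0 = 1 and psi_j the MA(infinity) weights, this gives
  gamma(k) - sum_i phi_i gamma(k-i) = c_k,
  c_k = sigma^2 * sum_{j=k..q} theta_j psi_{j-k}   (c_k = 0 for k > q),
using gamma(-m) = gamma(m).
psi-weights needed (psi_j = theta_j + sum_i phi_i psi_{j-i}):
  psi_1 = theta_1 + phi_1 = -0.14 + (-0.823) = -0.963
Right-hand sides:
  c_0 = sigma^2 (1 + theta_1 psi_1) = 1 * (1 + (-0.14)(-0.963)) = 1 * 1.13482 = 1.13482
  c_1 = sigma^2 theta_1 = 1 * (-0.14) = -0.14
  c_2 = 0
Equations for k = 0 and k = 1 (AR order 1):
  gamma(0) = phi_1 gamma(1) + c_0
  gamma(1) = phi_1 gamma(0) + c_1
Substituting the second into the first: gamma(0) (1 - phi_1^2) = c_0 + phi_1 c_1, so
  gamma(0) = (c_0 + phi_1 c_1) / (1 - phi_1^2) = (1.13482 + (-0.823)(-0.14)) / (1 - (-0.823)^2) = 1.25004 / 0.322671 = 3.874039.
Therefore gamma(0) = 3.8740 (to 4 decimal places).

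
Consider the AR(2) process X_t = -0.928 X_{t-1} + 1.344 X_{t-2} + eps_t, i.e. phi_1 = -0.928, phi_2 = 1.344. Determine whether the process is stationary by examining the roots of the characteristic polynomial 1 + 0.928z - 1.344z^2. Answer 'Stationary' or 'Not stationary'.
\text{Not stationary}

The AR(p) characteristic polynomial is P(z) = 1 + 0.928z - 1.344z^2.
Stationarity requires all roots to lie outside the unit circle, i.e. |z| > 1 for every root.
Set 1 + (0.928) z + (-1.344) z^2 = 0, i.e. a z^2 + b z + c = 0 with a = -1.344, b = 0.928, c = 1.
Discriminant D = b^2 - 4ac = (0.928)^2 - 4*(-1.344)*1 = 0.861184 - (-5.376) = 6.237184.
D >= 0, so the roots are real: z = (-b +/- sqrt(D)) / (2a) = (-0.928 +/- 2.497435) / (-2.688).
  z_1 = (-0.928 + 2.497435) / (-2.688) = -0.5839,   |z_1| = 0.5839.
  z_2 = (-0.928 - 2.497435) / (-2.688) = 1.2743,   |z_2| = 1.2743.
Moduli of all roots: 0.5839, 1.2743.
All moduli strictly greater than 1? No.
Verdict: Not stationary.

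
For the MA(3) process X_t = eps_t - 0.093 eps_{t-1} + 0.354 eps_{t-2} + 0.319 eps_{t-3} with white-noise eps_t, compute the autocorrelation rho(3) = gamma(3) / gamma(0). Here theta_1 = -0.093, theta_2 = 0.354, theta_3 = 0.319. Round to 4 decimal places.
\rho(3) = 0.2581

For an MA(q) process with theta_0 = 1, the autocovariance is
  gamma(k) = sigma^2 * sum_{i=0..q-k} theta_i * theta_{i+k},
and rho(k) = gamma(k) / gamma(0). Sigma^2 cancels.
  numerator   = (1)*(0.319) = 0.319.
  denominator = (1)^2 + (-0.093)^2 + (0.354)^2 + (0.319)^2 = 1.235726.
  rho(3) = 0.319 / 1.235726 = 0.2581.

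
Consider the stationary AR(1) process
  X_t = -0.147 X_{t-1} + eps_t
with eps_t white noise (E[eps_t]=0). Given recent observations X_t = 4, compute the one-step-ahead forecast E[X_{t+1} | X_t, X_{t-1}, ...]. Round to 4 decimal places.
E[X_{t+1} \mid \mathcal F_t] = -0.5880

For an AR(p) model X_t = c + sum_i phi_i X_{t-i} + eps_t, the
one-step-ahead conditional mean is
  E[X_{t+1} | X_t, ...] = c + sum_i phi_i X_{t+1-i}.
Substitute known values:
  E[X_{t+1} | ...] = (-0.147) * (4)
                   = -0.5880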